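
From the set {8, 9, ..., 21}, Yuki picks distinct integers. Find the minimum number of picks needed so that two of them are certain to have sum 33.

10

Group the elements by complementary pair {x, 33−x}: {12,21}, {13,20}, {14,19}, …, giving 5 two-element pairs and 4 integers whose partner 33−x falls outside [8,21].
By pigeonhole, treating each of those 9 groups as a pigeonhole, one can pick one integer per group — 9 integers — with no two summing to 33.
The 10th integer lands in an occupied pair, forcing a sum of 33.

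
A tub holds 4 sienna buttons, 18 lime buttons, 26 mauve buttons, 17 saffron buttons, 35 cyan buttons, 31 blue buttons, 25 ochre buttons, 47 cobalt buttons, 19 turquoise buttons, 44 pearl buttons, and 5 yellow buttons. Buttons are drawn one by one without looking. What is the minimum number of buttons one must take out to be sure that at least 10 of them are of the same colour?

91

By the pigeonhole principle, put each drawn button into a box by colour. The largest draw with every box below 10 takes min(count, 9) from each colour; colours with fewer than 9 contribute all they have.
Σ min(cᵢ, 9) = 4 + 9 + 9 + 9 + 9 + 9 + 9 + 9 + 9 + 9 + 5 = 90.
Draw number 90 + 1 = 91 must push one box to 10.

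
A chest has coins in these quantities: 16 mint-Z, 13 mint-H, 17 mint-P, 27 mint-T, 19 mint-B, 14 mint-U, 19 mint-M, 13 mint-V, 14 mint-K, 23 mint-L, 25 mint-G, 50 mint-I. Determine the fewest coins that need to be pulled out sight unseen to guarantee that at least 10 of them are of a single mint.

Pigeonhole: the 12 mints are the holes; the coins drawn are the pigeons.
To avoid 10 of any one mint, the worst case takes at most 9 of each mint.
That gives 9 + 9 + 9 + 9 + 9 + 9 + 9 + 9 + 9 + 9 + 9 + 9 = 108 coins with no mint reaching 10.
The next coin forces some mint to 10, so 108 + 1 = 109.

109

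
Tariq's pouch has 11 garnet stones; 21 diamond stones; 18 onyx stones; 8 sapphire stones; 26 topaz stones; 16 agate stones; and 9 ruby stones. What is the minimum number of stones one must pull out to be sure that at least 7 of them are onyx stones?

98

In the worst case for collecting onyx stones, every non-onyx stone comes out first.
There are 11 + 21 + 8 + 26 + 16 + 9 = 91 non-onyx stones altogether.
After those, each further stone must be onyx, so 91 + 7 = 98 draws guarantee 7 onyx stones.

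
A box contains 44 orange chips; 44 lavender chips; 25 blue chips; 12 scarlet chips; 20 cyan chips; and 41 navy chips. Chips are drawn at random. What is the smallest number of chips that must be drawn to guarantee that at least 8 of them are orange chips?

150

In the worst case for collecting orange chips, every non-orange chip comes out first.
There are 44 + 25 + 12 + 20 + 41 = 142 non-orange chips altogether.
After those, each further chip must be orange, so 142 + 8 = 150 draws guarantee 8 orange chips.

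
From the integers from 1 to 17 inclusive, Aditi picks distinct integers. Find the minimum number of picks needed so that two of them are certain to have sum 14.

12

Two chosen integers sum to 14 exactly when both halves of some pair {x, 14−x} with 1 ≤ x ≤ 14−x ≤ 13 are chosen — 6 such pairs.
The remaining 5 elements (those with no distinct partner in range) can never complete a 14-sum, so the worst case takes all of them and one from each pair: 5 + 6 = 11.
By the pigeonhole principle, the 12th integer has to be the second member of some pair, so 11 + 1 = 12.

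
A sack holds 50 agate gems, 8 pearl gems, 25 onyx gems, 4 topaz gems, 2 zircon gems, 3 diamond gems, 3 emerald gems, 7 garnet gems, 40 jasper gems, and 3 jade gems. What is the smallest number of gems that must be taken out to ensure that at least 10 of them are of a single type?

Put each drawn gem into a box by type. The largest draw with every box below 10 takes min(count, 9) from each type; types with fewer than 9 contribute all they have.
Σ min(cᵢ, 9) = 9 + 8 + 9 + 4 + 2 + 3 + 3 + 7 + 9 + 3 = 57.
Draw number 57 + 1 = 58 must push one box to 10.

58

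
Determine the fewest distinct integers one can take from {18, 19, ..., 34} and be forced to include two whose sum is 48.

Two chosen integers sum to 48 exactly when both halves of some pair {x, 48−x} with 18 ≤ x ≤ 48−x ≤ 30 are chosen — 6 such pairs.
The remaining 5 elements (those with no distinct partner in range) can never complete a 48-sum, so the worst case takes all of them and one from each pair: 5 + 6 = 11.
The 12th integer has to be the second member of some pair, so 11 + 1 = 12.

12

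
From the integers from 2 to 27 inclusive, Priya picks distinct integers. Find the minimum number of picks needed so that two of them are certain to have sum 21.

18

Group the elements by complementary pair {x, 21−x}: {2,19}, {3,18}, {4,17}, …, giving 9 two-element pairs and 8 integers whose partner 21−x falls outside [2,27].
Pigeonhole: treating each of those 17 groups as a pigeonhole, one can pick one integer per group — 17 integers — with no two summing to 21.
The 18th integer lands in an occupied pair, forcing a sum of 21.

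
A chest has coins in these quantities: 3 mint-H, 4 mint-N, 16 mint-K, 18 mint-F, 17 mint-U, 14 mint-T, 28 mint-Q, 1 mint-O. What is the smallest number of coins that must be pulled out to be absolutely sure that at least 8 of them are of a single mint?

The 8 mints are the holes; the coins drawn are the pigeons.
To avoid 8 of any one mint, the worst case takes at most 7 of each mint, or every coin of a mint that has fewer than 7.
That gives 3 + 4 + 7 + 7 + 7 + 7 + 7 + 1 = 43 coins with no mint reaching 8.
The next coin forces some mint to 8, so 43 + 1 = 44.

44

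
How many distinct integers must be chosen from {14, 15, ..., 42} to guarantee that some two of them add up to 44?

Two chosen integers sum to 44 exactly when both halves of some pair {x, 44−x} with 14 ≤ x ≤ 44−x ≤ 30 are chosen — 8 such pairs.
The remaining 13 elements (those with no distinct partner in range) can never complete a 44-sum, so the worst case takes all of them and one from each pair: 13 + 8 = 21.
The 22nd integer has to be the second member of some pair, so 21 + 1 = 22.

22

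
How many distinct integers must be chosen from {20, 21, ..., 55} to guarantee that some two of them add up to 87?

25

Two chosen integers sum to 87 exactly when both halves of some pair {x, 87−x} with 32 ≤ x ≤ 87−x ≤ 55 are chosen — 12 such pairs.
The remaining 12 elements (those with no distinct partner in range) can never complete a 87-sum, so the worst case takes all of them and one from each pair: 12 + 12 = 24.
The 25th integer has to be the second member of some pair, so 24 + 1 = 25.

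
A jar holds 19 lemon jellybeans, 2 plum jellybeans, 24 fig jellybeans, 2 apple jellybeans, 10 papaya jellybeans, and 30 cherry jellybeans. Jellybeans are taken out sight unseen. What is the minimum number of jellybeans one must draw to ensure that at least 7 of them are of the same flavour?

An adversary could hand out at most 6 jellybeans per flavour (plum, apple run out sooner): 6 + 2 + 6 + 2 + 6 + 6 = 28 jellybeans and still no flavour has 7.
One more jellybean lands in a flavour already at 6, so 29 draws are enough and 28 are not.

29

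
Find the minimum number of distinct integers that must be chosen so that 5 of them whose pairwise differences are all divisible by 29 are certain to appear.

Integers whose pairwise differences are multiples of 29 are exactly those sharing a remainder mod 29. The 29 residue classes mod 29 are the pigeonholes.
With 116 integers one could put 4 in each residue class and have no class reach 5.
The 117th integer pushes some class to 5, so 29·4 + 1 = 117.

117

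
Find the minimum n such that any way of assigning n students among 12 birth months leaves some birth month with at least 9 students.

With 96 students one could put exactly 8 in each of the 12 birth months, and no birth month would reach 9.
One more student must land in a birth month that already has 8, giving it 9.
So 12 × 8 + 1 = 97 students are required.

97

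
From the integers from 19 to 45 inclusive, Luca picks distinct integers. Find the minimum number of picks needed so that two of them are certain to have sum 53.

A set avoiding the sum 53 can contain at most one of each pair {x, 53−x}, plus the 11 elements whose complement lies outside the range.
The integers 27, …, 45 (19 of them) are such a set: any two sum to at least 27+28 = 55 > 53.
Any 20th integer completes one of the 8 pairs, so 20 choices force a sum of 53.

20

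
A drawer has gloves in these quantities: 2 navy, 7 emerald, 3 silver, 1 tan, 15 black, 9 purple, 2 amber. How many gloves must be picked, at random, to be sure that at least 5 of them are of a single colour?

21

An adversary could hand out at most 4 gloves per colour (4 colours run out sooner): 2 + 4 + 3 + 1 + 4 + 4 + 2 = 20 gloves and still no colour has 5.
Pigeonhole: one more glove lands in a colour already at 4, so 21 draws are enough and 20 are not.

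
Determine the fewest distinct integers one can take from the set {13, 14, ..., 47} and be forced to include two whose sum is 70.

24

A set avoiding the sum 70 can contain at most one of each pair {x, 70−x}, plus the 11 elements whose complement lies outside the range or equal to its own complement.
The integers 13, …, 35 (23 of them) are such a set: any two sum to at least 13+14 = 27 and at most 34+35 = 69 < 70.
Any 24th integer completes one of the 12 pairs, so 24 choices force a sum of 70.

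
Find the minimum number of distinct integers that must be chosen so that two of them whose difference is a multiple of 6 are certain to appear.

Integers whose pairwise differences are multiples of 6 are exactly those sharing a remainder mod 6. The 6 residue classes mod 6 are the pigeonholes.
With 6 integers one could put 1 in each residue class and have no class reach 2.
The 7th integer pushes some class to 2, so 6·1 + 1 = 7.

7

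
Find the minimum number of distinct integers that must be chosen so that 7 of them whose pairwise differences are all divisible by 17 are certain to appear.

103

Integers whose pairwise differences are multiples of 17 are exactly those sharing a remainder mod 17. Pigeonhole: the 17 residue classes mod 17 are the pigeonholes.
With 102 integers one could put 6 in each residue class and have no class reach 7.
The 103rd integer pushes some class to 7, so 17·6 + 1 = 103.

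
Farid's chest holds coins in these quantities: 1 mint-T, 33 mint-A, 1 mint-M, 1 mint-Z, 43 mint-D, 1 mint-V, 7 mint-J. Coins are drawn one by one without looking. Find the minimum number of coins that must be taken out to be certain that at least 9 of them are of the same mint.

28

An adversary could hand out at most 8 coins per mint (5 mints run out sooner): 1 + 8 + 1 + 1 + 8 + 1 + 7 = 27 coins and still no mint has 9.
By the pigeonhole principle, one more coin lands in a mint already at 8, so 28 draws are enough and 27 are not.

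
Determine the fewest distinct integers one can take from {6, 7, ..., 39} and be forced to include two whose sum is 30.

A set avoiding the sum 30 can contain at most one of each pair {x, 30−x}, plus the 16 elements whose complement lies outside the range or equal to its own complement.
The integers 15, …, 39 (25 of them) are such a set: any two sum to at least 15+16 = 31 > 30.
By pigeonhole, any 26th integer completes one of the 9 pairs, so 26 choices force a sum of 30.

26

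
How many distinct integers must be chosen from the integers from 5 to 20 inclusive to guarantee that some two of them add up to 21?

11

A set avoiding the sum 21 can contain at most one of each pair {x, 21−x}, plus the 4 elements whose complement lies outside the range.
The integers 11, …, 20 (10 of them) are such a set: any two sum to at least 11+12 = 23 > 21.
By pigeonhole, any 11th integer completes one of the 6 pairs, so 11 choices force a sum of 21.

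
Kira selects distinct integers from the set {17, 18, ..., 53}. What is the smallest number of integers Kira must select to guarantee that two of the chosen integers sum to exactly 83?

26

Two chosen integers sum to 83 exactly when both halves of some pair {x, 83−x} with 30 ≤ x ≤ 83−x ≤ 53 are chosen — 12 such pairs.
The remaining 13 elements (those with no distinct partner in range) can never complete a 83-sum, so the worst case takes all of them and one from each pair: 13 + 12 = 25.
By the pigeonhole principle, the 26th integer has to be the second member of some pair, so 25 + 1 = 26.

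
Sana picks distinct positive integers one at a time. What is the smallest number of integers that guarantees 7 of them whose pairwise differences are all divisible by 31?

Integers whose pairwise differences are multiples of 31 are exactly those sharing a remainder mod 31. By pigeonhole, the 31 residue classes mod 31 are the pigeonholes.
With 186 integers one could put 6 in each residue class and have no class reach 7.
The 187th integer pushes some class to 7, so 31·6 + 1 = 187.

187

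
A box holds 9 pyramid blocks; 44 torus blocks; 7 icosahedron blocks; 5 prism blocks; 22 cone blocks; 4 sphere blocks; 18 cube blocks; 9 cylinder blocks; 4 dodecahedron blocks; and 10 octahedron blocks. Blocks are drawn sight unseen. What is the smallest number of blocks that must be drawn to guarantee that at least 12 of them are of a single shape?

An adversary could hand out at most 11 blocks per shape (7 shapes run out sooner): 9 + 11 + 7 + 5 + 11 + 4 + 11 + 9 + 4 + 10 = 81 blocks and still no shape has 12.
One more block lands in a shape already at 11, so 82 draws are enough and 81 are not.

82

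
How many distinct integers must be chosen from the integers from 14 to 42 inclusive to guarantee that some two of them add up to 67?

A set avoiding the sum 67 can contain at most one of each pair {x, 67−x}, plus the 11 elements whose complement lies outside the range.
The integers 14, …, 33 (20 of them) are such a set: any two sum to at least 14+15 = 29 and at most 32+33 = 65 < 67.
Any 21st integer completes one of the 9 pairs, so 21 choices force a sum of 67.

21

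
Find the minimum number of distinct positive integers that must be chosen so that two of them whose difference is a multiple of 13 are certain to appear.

14

Integers whose pairwise differences are multiples of 13 are exactly those sharing a remainder mod 13. The 13 residue classes mod 13 are the pigeonholes.
With 13 integers one could put 1 in each residue class and have no class reach 2.
The 14th integer pushes some class to 2, so 13·1 + 1 = 14.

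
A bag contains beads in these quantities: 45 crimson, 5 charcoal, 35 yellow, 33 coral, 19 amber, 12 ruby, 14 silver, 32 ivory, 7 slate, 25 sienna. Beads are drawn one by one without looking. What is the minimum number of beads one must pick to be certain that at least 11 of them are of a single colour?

Put each drawn bead into a box by colour. The largest draw with every box below 11 takes min(count, 10) from each colour; colours with fewer than 10 contribute all they have.
Σ min(cᵢ, 10) = 10 + 5 + 10 + 10 + 10 + 10 + 10 + 10 + 7 + 10 = 92.
Draw number 92 + 1 = 93 must push one box to 11.

93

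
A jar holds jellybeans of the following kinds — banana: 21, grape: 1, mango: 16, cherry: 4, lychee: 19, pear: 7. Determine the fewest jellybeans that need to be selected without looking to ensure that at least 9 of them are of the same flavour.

37

By pigeonhole, the 6 flavours are the holes; the jellybeans drawn are the pigeons.
To avoid 9 of any one flavour, the worst case takes at most 8 of each flavour, or every jellybean of a flavour that has fewer than 8.
That gives 8 + 1 + 8 + 4 + 8 + 7 = 36 jellybeans with no flavour reaching 9.
The next jellybean forces some flavour to 9, so 36 + 1 = 37.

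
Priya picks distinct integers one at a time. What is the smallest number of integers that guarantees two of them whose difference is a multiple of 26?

Integers whose pairwise differences are multiples of 26 are exactly those sharing a remainder mod 26. By pigeonhole, the 26 residue classes mod 26 are the pigeonholes.
With 26 integers one could put 1 in each residue class and have no class reach 2.
The 27th integer pushes some class to 2, so 26·1 + 1 = 27.

27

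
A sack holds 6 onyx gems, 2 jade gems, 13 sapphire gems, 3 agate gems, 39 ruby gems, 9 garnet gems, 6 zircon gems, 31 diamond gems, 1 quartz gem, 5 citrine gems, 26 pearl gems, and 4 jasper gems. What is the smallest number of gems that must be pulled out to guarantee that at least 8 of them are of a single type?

63

The 12 types are the holes; the gems drawn are the pigeons.
To avoid 8 of any one type, the worst case takes at most 7 of each type, or every gem of a type that has fewer than 7.
That gives 6 + 2 + 7 + 3 + 7 + 7 + 6 + 7 + 1 + 5 + 7 + 4 = 62 gems with no type reaching 8.
The next gem forces some type to 8, so 62 + 1 = 63.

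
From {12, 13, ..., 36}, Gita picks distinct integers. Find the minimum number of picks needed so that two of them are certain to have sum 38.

19

A set avoiding the sum 38 can contain at most one of each pair {x, 38−x}, plus the 11 elements whose complement lies outside the range or equal to its own complement.
The integers 19, …, 36 (18 of them) are such a set: any two sum to at least 19+20 = 39 > 38.
By pigeonhole, any 19th integer completes one of the 7 pairs, so 19 choices force a sum of 38.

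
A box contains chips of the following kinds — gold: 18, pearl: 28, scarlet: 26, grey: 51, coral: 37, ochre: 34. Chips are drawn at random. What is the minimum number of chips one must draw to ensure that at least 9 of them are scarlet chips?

In the worst case for collecting scarlet chips, every non-scarlet chip comes out first.
There are 18 + 28 + 51 + 37 + 34 = 168 non-scarlet chips altogether.
After those, each further chip must be scarlet, so 168 + 9 = 177 draws guarantee 9 scarlet chips.

177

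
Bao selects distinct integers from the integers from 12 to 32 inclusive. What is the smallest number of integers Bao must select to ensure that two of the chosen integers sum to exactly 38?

15

A set avoiding the sum 38 can contain at most one of each pair {x, 38−x}, plus the 7 elements whose complement lies outside the range or equal to its own complement.
The integers 19, …, 32 (14 of them) are such a set: any two sum to at least 19+20 = 39 > 38.
By the pigeonhole principle, any 15th integer completes one of the 7 pairs, so 15 choices force a sum of 38.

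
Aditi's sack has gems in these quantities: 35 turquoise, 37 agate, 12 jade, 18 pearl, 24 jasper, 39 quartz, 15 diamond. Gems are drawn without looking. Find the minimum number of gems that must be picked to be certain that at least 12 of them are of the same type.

78

The 7 types are the holes; the gems drawn are the pigeons.
To avoid 12 of any one type, the worst case takes at most 11 of each type.
That gives 11 + 11 + 11 + 11 + 11 + 11 + 11 = 77 gems with no type reaching 12.
The next gem forces some type to 12, so 77 + 1 = 78.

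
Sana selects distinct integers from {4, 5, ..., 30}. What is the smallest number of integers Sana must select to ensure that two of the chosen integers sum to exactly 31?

16

A set avoiding the sum 31 can contain at most one of each pair {x, 31−x}, plus the 3 elements whose complement lies outside the range.
The integers 16, …, 30 (15 of them) are such a set: any two sum to at least 16+17 = 33 > 31.
Any 16th integer completes one of the 12 pairs, so 16 choices force a sum of 31.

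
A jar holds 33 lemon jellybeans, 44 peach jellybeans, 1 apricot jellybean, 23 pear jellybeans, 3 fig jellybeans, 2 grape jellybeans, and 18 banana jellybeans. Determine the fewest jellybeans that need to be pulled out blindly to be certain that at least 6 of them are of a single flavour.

An adversary could hand out at most 5 jellybeans per flavour (apricot, fig, grape run out sooner): 5 + 5 + 1 + 5 + 3 + 2 + 5 = 26 jellybeans and still no flavour has 6.
By the pigeonhole principle, one more jellybean lands in a flavour already at 5, so 27 draws are enough and 26 are not.

27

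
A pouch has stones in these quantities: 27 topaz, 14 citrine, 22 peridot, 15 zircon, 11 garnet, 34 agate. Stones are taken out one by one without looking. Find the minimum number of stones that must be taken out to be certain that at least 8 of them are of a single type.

43

An adversary could hand out at most 7 stones per type: 7 + 7 + 7 + 7 + 7 + 7 = 42 stones and still no type has 8.
One more stone lands in a type already at 7, so 43 draws are enough and 42 are not.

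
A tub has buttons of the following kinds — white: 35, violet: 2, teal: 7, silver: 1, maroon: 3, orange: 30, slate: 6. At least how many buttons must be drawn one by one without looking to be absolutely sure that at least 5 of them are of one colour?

23

Put each drawn button into a box by colour. The largest draw with every box below 5 takes min(count, 4) from each colour; colours with fewer than 4 contribute all they have.
Σ min(cᵢ, 4) = 4 + 2 + 4 + 1 + 3 + 4 + 4 = 22.
Draw number 22 + 1 = 23 must push one box to 5.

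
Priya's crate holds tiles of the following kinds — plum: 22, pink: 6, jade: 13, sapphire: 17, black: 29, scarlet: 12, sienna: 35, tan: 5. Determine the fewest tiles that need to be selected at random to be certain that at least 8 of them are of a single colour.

Put each drawn tile into a box by colour. The largest draw with every box below 8 takes min(count, 7) from each colour; colours with fewer than 7 contribute all they have.
Σ min(cᵢ, 7) = 7 + 6 + 7 + 7 + 7 + 7 + 7 + 5 = 53.
Draw number 53 + 1 = 54 must push one box to 8.

54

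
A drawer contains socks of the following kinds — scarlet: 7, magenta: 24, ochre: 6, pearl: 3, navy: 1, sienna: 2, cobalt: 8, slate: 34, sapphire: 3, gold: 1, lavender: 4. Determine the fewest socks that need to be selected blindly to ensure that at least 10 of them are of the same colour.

The 11 colours are the holes; the socks drawn are the pigeons.
To avoid 10 of any one colour, the worst case takes at most 9 of each colour, or every sock of a colour that has fewer than 9.
That gives 7 + 9 + 6 + 3 + 1 + 2 + 8 + 9 + 3 + 1 + 4 = 53 socks with no colour reaching 10.
The next sock forces some colour to 10, so 53 + 1 = 54.

54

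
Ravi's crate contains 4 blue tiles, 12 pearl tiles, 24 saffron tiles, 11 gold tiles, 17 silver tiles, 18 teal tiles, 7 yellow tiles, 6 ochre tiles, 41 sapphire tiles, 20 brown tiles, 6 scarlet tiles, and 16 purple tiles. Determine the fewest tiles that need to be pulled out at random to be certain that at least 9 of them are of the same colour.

An adversary could hand out at most 8 tiles per colour (4 colours run out sooner): 4 + 8 + 8 + 8 + 8 + 8 + 7 + 6 + 8 + 8 + 6 + 8 = 87 tiles and still no colour has 9.
One more tile lands in a colour already at 8, so 88 draws are enough and 87 are not.

88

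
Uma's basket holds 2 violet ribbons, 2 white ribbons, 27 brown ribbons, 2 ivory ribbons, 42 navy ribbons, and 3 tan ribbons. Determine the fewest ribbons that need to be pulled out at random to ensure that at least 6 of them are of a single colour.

Pigeonhole: the 6 colours are the holes; the ribbons drawn are the pigeons.
To avoid 6 of any one colour, the worst case takes at most 5 of each colour, or every ribbon of a colour that has fewer than 5.
That gives 2 + 2 + 5 + 2 + 5 + 3 = 19 ribbons with no colour reaching 6.
The next ribbon forces some colour to 6, so 19 + 1 = 20.

20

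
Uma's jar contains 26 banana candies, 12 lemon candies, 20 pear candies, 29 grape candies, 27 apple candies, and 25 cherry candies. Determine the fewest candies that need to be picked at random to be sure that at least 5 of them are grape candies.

In the worst case for collecting grape candies, every non-grape candy comes out first.
There are 26 + 12 + 20 + 27 + 25 = 110 non-grape candies altogether.
After those, each further candy must be grape, so 110 + 5 = 115 draws guarantee 5 grape candies.

115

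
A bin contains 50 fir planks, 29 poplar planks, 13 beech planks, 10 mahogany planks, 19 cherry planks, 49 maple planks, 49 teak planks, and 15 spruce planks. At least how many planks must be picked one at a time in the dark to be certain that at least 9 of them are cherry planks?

In the worst case for collecting cherry planks, every non-cherry plank comes out first.
There are 50 + 29 + 13 + 10 + 49 + 49 + 15 = 215 non-cherry planks altogether.
After those, each further plank must be cherry, so 215 + 9 = 224 draws guarantee 9 cherry planks.

224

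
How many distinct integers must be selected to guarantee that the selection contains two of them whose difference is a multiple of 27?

Integers whose pairwise differences are multiples of 27 are exactly those sharing a remainder mod 27. The 27 residue classes mod 27 are the pigeonholes.
With 27 integers one could put 1 in each residue class and have no class reach 2.
The 28th integer pushes some class to 2, so 27·1 + 1 = 28.

28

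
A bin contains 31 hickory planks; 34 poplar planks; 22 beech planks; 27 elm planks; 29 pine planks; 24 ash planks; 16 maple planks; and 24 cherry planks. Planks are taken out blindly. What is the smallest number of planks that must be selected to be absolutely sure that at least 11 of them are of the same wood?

An adversary could hand out at most 10 planks per wood: 10 + 10 + 10 + 10 + 10 + 10 + 10 + 10 = 80 planks and still no wood has 11.
One more plank lands in a wood already at 10, so 81 draws are enough and 80 are not.

81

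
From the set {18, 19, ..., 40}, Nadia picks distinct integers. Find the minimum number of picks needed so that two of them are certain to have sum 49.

Two chosen integers sum to 49 exactly when both halves of some pair {x, 49−x} with 18 ≤ x ≤ 49−x ≤ 31 are chosen — 7 such pairs.
The remaining 9 elements (those with no distinct partner in range) can never complete a 49-sum, so the worst case takes all of them and one from each pair: 9 + 7 = 16.
By pigeonhole, the 17th integer has to be the second member of some pair, so 16 + 1 = 17.

17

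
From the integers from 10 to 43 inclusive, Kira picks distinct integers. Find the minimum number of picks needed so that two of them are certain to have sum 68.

26

Two chosen integers sum to 68 exactly when both halves of some pair {x, 68−x} with 25 ≤ x ≤ 68−x ≤ 43 are chosen — 9 such pairs.
The remaining 16 elements (those with no distinct partner in range) can never complete a 68-sum, so the worst case takes all of them and one from each pair: 16 + 9 = 25.
The 26th integer has to be the second member of some pair, so 25 + 1 = 26.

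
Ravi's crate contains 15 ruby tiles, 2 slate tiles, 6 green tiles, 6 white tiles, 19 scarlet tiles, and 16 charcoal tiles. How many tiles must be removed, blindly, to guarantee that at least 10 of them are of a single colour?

42

Put each drawn tile into a box by colour. The largest draw with every box below 10 takes min(count, 9) from each colour; colours with fewer than 9 contribute all they have.
Σ min(cᵢ, 9) = 9 + 2 + 6 + 6 + 9 + 9 = 41.
Draw number 41 + 1 = 42 must push one box to 10.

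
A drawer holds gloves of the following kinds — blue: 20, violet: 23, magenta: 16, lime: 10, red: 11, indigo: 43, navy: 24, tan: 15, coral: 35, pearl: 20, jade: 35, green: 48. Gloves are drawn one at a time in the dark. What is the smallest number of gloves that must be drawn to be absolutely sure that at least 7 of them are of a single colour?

Put each drawn glove into a box by colour. The largest draw with every box below 7 takes min(count, 6) from each colour.
Σ min(cᵢ, 6) = 6 + 6 + 6 + 6 + 6 + 6 + 6 + 6 + 6 + 6 + 6 + 6 = 72.
Draw number 72 + 1 = 73 must push one box to 7.

73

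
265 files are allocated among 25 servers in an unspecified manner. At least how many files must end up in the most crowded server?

11

The 25 servers are the holes and the 265 files are the pigeons.
If every server held at most 10 files, the total would be at most 25 × 10 = 250, which is less than 265.
So some server holds at least ⌈265/25⌉ = 11 files.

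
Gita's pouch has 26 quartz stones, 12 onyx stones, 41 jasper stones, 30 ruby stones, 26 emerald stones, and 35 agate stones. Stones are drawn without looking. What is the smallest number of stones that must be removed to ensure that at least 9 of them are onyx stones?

167

In the worst case for collecting onyx stones, every non-onyx stone comes out first.
There are 26 + 41 + 30 + 26 + 35 = 158 non-onyx stones altogether.
After those, each further stone must be onyx, so 158 + 9 = 167 draws guarantee 9 onyx stones.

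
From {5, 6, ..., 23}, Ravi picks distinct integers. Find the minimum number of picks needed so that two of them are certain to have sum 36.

A set avoiding the sum 36 can contain at most one of each pair {x, 36−x}, plus the 9 elements whose complement lies outside the range or equal to its own complement.
The integers 5, …, 18 (14 of them) are such a set: any two sum to at least 5+6 = 11 and at most 17+18 = 35 < 36.
Any 15th integer completes one of the 5 pairs, so 15 choices force a sum of 36.

15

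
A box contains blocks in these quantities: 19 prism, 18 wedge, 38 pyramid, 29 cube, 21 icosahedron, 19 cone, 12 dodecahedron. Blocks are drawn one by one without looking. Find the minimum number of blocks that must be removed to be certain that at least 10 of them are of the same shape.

By pigeonhole, the 7 shapes are the holes; the blocks drawn are the pigeons.
To avoid 10 of any one shape, the worst case takes at most 9 of each shape.
That gives 9 + 9 + 9 + 9 + 9 + 9 + 9 = 63 blocks with no shape reaching 10.
The next block forces some shape to 10, so 63 + 1 = 64.

64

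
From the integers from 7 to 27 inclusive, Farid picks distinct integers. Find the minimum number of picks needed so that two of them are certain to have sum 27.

A set avoiding the sum 27 can contain at most one of each pair {x, 27−x}, plus the 7 elements whose complement lies outside the range.
The integers 14, …, 27 (14 of them) are such a set: any two sum to at least 14+15 = 29 > 27.
Pigeonhole: any 15th integer completes one of the 7 pairs, so 15 choices force a sum of 27.

15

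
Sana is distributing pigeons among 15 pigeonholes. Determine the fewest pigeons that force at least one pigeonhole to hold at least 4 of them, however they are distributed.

With 45 pigeons one could put exactly 3 in each of the 15 pigeonholes, and no pigeonhole would reach 4.
By pigeonhole, one more pigeon must land in a pigeonhole that already has 3, giving it 4.
So 15 × 3 + 1 = 46 pigeons are required.

46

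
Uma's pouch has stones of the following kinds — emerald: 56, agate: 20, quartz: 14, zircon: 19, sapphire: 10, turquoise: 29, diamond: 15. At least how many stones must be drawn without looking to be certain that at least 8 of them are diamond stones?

156

In the worst case for collecting diamond stones, every non-diamond stone comes out first.
There are 56 + 20 + 14 + 19 + 10 + 29 = 148 non-diamond stones altogether.
After those, each further stone must be diamond, so 148 + 8 = 156 draws guarantee 8 diamond stones.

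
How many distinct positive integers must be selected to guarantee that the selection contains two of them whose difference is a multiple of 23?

24

Integers whose pairwise differences are multiples of 23 are exactly those sharing a remainder mod 23. The 23 residue classes mod 23 are the pigeonholes.
With 23 integers one could put 1 in each residue class and have no class reach 2.
The 24th integer pushes some class to 2, so 23·1 + 1 = 24.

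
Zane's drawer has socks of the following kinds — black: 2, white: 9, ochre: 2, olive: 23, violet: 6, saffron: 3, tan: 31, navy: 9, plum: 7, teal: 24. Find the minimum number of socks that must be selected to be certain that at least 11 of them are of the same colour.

An adversary could hand out at most 10 socks per colour (7 colours run out sooner): 2 + 9 + 2 + 10 + 6 + 3 + 10 + 9 + 7 + 10 = 68 socks and still no colour has 11.
One more sock lands in a colour already at 10, so 69 draws are enough and 68 are not.

69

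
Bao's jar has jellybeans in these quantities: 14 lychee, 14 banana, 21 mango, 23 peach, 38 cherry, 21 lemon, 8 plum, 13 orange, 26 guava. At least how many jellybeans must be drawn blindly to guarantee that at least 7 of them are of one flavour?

An adversary could hand out at most 6 jellybeans per flavour: 6 + 6 + 6 + 6 + 6 + 6 + 6 + 6 + 6 = 54 jellybeans and still no flavour has 7.
By pigeonhole, one more jellybean lands in a flavour already at 6, so 55 draws are enough and 54 are not.

55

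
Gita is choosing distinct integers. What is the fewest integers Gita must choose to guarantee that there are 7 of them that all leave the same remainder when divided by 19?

115

The 19 residue classes mod 19 are the pigeonholes.
With 114 integers one could put 6 in each residue class and have no class reach 7.
The 115th integer pushes some class to 7, so 19·6 + 1 = 115.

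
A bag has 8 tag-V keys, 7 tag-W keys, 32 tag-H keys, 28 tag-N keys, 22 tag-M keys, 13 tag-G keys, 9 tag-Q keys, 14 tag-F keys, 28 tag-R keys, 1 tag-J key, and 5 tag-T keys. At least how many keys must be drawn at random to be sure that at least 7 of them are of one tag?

Put each drawn key into a box by tag. The largest draw with every box below 7 takes min(count, 6) from each tag; tags with fewer than 6 contribute all they have.
Σ min(cᵢ, 6) = 6 + 6 + 6 + 6 + 6 + 6 + 6 + 6 + 6 + 1 + 5 = 60.
Draw number 60 + 1 = 61 must push one box to 7.

61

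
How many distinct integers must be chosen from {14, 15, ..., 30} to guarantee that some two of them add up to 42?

11

A set avoiding the sum 42 can contain at most one of each pair {x, 42−x}, plus the 3 elements whose complement lies outside the range or equal to its own complement.
The integers 21, …, 30 (10 of them) are such a set: any two sum to at least 21+22 = 43 > 42.
Any 11th integer completes one of the 7 pairs, so 11 choices force a sum of 42.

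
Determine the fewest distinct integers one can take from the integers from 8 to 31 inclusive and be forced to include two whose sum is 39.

Two chosen integers sum to 39 exactly when both halves of some pair {x, 39−x} with 8 ≤ x ≤ 39−x ≤ 31 are chosen — 12 such pairs.
Every element belongs to one of those pairs, so the worst case picks one from each: 12 integers.
The 13th integer has to be the second member of some pair, so 12 + 1 = 13.

13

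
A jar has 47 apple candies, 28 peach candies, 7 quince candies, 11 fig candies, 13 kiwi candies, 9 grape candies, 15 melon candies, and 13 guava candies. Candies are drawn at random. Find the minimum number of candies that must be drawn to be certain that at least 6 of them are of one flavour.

Pigeonhole: put each drawn candy into a box by flavour. The largest draw with every box below 6 takes min(count, 5) from each flavour.
Σ min(cᵢ, 5) = 5 + 5 + 5 + 5 + 5 + 5 + 5 + 5 = 40.
Draw number 40 + 1 = 41 must push one box to 6.

41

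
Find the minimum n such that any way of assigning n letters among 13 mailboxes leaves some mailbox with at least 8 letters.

With 91 letters one could put exactly 7 in each of the 13 mailboxes, and no mailbox would reach 8.
Pigeonhole: one more letter must land in a mailbox that already has 7, giving it 8.
So 13 × 7 + 1 = 92 letters are required.

92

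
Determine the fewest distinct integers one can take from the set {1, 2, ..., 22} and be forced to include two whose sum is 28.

Group the elements by complementary pair {x, 28−x}: {6,22}, {7,21}, {8,20}, …, giving 8 two-element pairs, the single value 14 (it cannot pair with itself since the integers are distinct), and 5 integers whose partner 28−x falls outside [1,22].
Pigeonhole: treating each of those 14 groups as a pigeonhole, one can pick one integer per group — 14 integers — with no two summing to 28.
The 15th integer lands in an occupied pair, forcing a sum of 28.

15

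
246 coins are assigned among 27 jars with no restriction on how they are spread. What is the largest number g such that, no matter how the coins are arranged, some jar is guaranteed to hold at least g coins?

The 27 jars are the holes and the 246 coins are the pigeons.
If every jar held at most 9 coins, the total would be at most 27 × 9 = 243, which is less than 246.
So some jar holds at least ⌈246/27⌉ = 10 coins.

10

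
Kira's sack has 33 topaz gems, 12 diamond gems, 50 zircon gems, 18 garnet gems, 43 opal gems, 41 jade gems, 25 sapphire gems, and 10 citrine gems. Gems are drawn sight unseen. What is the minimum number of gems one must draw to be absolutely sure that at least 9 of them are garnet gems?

223

In the worst case for collecting garnet gems, every non-garnet gem comes out first.
There are 33 + 12 + 50 + 43 + 41 + 25 + 10 = 214 non-garnet gems altogether.
After those, each further gem must be garnet, so 214 + 9 = 223 draws guarantee 9 garnet gems.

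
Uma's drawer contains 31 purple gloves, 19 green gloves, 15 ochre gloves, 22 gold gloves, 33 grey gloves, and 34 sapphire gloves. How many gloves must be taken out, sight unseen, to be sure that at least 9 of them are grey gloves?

130

In the worst case for collecting grey gloves, every non-grey glove comes out first.
There are 31 + 19 + 15 + 22 + 34 = 121 non-grey gloves altogether.
After those, each further glove must be grey, so 121 + 9 = 130 draws guarantee 9 grey gloves.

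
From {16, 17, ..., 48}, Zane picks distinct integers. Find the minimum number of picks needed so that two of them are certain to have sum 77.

24

Two chosen integers sum to 77 exactly when both halves of some pair {x, 77−x} with 29 ≤ x ≤ 77−x ≤ 48 are chosen — 10 such pairs.
The remaining 13 elements (those with no distinct partner in range) can never complete a 77-sum, so the worst case takes all of them and one from each pair: 13 + 10 = 23.
Pigeonhole: the 24th integer has to be the second member of some pair, so 23 + 1 = 24.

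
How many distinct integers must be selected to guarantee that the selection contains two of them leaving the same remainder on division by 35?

36

The 35 residue classes mod 35 are the pigeonholes.
With 35 integers one could put 1 in each residue class and have no class reach 2.
The 36th integer pushes some class to 2, so 35·1 + 1 = 36.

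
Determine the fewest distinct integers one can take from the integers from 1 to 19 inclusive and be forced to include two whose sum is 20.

Group the elements by complementary pair {x, 20−x}: {1,19}, {2,18}, {3,17}, …, giving 9 two-element pairs and the single value 10 (it cannot pair with itself since the integers are distinct).
Pigeonhole: treating each of those 10 groups as a pigeonhole, one can pick one integer per group — 10 integers — with no two summing to 20.
The 11th integer lands in an occupied pair, forcing a sum of 20.

11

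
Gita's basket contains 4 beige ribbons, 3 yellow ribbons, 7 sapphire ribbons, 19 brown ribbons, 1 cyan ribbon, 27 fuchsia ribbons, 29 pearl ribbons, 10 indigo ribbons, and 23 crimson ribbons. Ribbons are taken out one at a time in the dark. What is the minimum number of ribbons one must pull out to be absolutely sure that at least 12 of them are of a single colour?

70

The 9 colours are the holes; the ribbons drawn are the pigeons.
To avoid 12 of any one colour, the worst case takes at most 11 of each colour, or every ribbon of a colour that has fewer than 11.
That gives 4 + 3 + 7 + 11 + 1 + 11 + 11 + 10 + 11 = 69 ribbons with no colour reaching 12.
The next ribbon forces some colour to 12, so 69 + 1 = 70.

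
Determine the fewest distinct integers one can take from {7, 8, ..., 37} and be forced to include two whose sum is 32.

A set avoiding the sum 32 can contain at most one of each pair {x, 32−x}, plus the 13 elements whose complement lies outside the range or equal to its own complement.
The integers 16, …, 37 (22 of them) are such a set: any two sum to at least 16+17 = 33 > 32.
By pigeonhole, any 23rd integer completes one of the 9 pairs, so 23 choices force a sum of 32.

23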